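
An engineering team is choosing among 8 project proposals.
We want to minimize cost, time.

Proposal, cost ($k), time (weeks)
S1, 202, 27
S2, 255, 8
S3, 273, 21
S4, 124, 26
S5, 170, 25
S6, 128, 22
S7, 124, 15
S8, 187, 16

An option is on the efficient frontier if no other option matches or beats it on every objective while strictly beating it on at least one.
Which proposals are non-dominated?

S1: dominated by S4 (cost 124≤202, time 26≤27).
S2: not dominated (best time).
S3: dominated by S2 (cost 255≤273, time 8≤21).
S4: dominated by S7 (cost 124≤124, time 15≤26).
S5: dominated by S6 (cost 128≤170, time 22≤25).
S6: dominated by S7 (cost 124≤128, time 15≤22).
S7: not dominated.
S8: dominated by S7 (cost 124≤187, time 15≤16).

S2, S7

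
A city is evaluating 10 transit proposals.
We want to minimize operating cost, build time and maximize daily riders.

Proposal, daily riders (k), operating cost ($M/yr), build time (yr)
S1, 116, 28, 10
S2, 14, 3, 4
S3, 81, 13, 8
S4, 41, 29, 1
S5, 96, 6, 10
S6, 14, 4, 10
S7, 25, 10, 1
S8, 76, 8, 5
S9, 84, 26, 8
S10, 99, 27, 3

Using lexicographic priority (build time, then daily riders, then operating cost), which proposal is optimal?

First minimize build time: best is 1, kept {S4, S7}.
Then maximize daily riders: best is 41, kept {S4}.

S4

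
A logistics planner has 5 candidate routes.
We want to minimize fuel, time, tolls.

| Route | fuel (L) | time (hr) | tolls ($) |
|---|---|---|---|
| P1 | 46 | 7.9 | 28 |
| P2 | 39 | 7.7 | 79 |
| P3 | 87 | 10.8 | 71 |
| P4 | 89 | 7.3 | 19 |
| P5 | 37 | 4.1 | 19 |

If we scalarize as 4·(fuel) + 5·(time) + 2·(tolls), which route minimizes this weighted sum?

P1: 4·46 + 5·7.9 + 2·28 = 279.5
P2: 4·39 + 5·7.7 + 2·79 = 352.5
P3: 4·87 + 5·10.8 + 2·71 = 544.0
P4: 4·89 + 5·7.3 + 2·19 = 430.5
P5: 4·37 + 5·4.1 + 2·19 = 206.5
Lowest: P5 at 206.5.

P5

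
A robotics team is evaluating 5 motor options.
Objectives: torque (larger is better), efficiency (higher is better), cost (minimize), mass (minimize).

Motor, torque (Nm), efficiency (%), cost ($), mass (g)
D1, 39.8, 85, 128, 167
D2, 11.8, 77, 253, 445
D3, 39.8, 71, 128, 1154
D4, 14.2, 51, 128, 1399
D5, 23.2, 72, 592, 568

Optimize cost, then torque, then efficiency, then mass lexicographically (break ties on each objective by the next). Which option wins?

D1

First minimize cost: best is 128, kept {D1, D3, D4}.
Then maximize torque: best is 39.8, kept {D1, D3}.
Then maximize efficiency: best is 85, kept {D1}.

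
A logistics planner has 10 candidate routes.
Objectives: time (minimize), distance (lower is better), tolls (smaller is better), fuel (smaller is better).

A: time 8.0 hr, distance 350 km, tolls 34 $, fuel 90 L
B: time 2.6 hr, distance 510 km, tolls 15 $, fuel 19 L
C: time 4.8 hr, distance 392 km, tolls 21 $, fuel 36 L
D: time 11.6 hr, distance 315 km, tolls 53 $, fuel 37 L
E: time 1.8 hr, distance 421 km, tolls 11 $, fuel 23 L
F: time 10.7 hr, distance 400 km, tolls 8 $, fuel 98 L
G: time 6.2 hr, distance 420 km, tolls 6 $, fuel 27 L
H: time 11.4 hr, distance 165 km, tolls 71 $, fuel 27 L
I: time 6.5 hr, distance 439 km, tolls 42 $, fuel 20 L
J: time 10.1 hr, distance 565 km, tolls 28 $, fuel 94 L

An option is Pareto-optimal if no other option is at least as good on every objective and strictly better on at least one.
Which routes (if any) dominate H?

A: worse on distance (350 vs 165).
B: worse on distance (510 vs 165).
C: worse on distance (392 vs 165).
D: worse on time (11.6 vs 11.4).
E: worse on distance (421 vs 165).
F: worse on distance (400 vs 165).
G: worse on distance (420 vs 165).
I: worse on distance (439 vs 165).
J: worse on distance (565 vs 165).
No option dominates H.

none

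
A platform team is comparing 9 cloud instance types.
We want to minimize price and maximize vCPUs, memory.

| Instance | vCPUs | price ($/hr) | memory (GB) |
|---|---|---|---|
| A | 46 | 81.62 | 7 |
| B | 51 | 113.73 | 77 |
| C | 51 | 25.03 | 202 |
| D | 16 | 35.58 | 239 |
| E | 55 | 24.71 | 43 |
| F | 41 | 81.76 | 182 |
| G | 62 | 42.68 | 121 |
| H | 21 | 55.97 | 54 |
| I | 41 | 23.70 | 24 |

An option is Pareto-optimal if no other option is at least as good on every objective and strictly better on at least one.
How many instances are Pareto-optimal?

5

A: dominated by C (vCPUs 51≥46, price 25.03≤81.62, memory 202≥7).
B: dominated by C (vCPUs 51≥51, price 25.03≤113.73, memory 202≥77).
C: not dominated.
D: not dominated (best memory).
E: not dominated.
F: dominated by C (vCPUs 51≥41, price 25.03≤81.76, memory 202≥182).
G: not dominated (best vCPUs).
H: dominated by C (vCPUs 51≥21, price 25.03≤55.97, memory 202≥54).
I: not dominated (best price).
Pareto-optimal: C, D, E, G, I → 5.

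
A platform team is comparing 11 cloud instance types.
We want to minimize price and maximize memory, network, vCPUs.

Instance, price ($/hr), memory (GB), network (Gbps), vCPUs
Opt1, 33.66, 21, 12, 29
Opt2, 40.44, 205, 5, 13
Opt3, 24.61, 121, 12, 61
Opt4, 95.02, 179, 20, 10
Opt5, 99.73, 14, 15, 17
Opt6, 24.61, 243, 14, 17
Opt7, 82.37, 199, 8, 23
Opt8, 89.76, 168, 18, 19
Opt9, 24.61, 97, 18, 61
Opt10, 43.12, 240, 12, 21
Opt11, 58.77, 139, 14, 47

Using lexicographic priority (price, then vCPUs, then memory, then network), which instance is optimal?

First minimize price: best is 24.61, kept {Opt3, Opt6, Opt9}.
Then maximize vCPUs: best is 61, kept {Opt3, Opt9}.
Then maximize memory: best is 121, kept {Opt3}.

Opt3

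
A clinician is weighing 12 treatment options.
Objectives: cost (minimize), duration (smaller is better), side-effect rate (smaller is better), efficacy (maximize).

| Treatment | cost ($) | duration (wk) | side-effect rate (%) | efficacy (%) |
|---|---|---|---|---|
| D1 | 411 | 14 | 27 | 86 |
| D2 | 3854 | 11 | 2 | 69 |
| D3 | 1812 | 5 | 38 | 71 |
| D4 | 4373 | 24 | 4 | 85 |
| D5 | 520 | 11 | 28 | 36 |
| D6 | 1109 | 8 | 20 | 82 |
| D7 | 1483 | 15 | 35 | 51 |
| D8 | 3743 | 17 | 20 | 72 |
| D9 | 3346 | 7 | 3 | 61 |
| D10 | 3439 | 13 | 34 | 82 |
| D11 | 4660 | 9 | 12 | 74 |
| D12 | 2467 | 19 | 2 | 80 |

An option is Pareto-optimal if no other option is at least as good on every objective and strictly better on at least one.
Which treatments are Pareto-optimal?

D1: not dominated (best cost).
D2: not dominated.
D3: not dominated (best duration).
D4: not dominated.
D5: not dominated.
D6: not dominated.
D7: dominated by D1 (cost 411≤1483, duration 14≤15, side-effect rate 27≤35, efficacy 86≥51).
D8: dominated by D6 (cost 1109≤3743, duration 8≤17, side-effect rate 20≤20, efficacy 82≥72).
D9: not dominated.
D10: dominated by D6 (cost 1109≤3439, duration 8≤13, side-effect rate 20≤34, efficacy 82≥82).
D11: not dominated.
D12: not dominated.

D1, D2, D3, D4, D5, D6, D9, D11, D12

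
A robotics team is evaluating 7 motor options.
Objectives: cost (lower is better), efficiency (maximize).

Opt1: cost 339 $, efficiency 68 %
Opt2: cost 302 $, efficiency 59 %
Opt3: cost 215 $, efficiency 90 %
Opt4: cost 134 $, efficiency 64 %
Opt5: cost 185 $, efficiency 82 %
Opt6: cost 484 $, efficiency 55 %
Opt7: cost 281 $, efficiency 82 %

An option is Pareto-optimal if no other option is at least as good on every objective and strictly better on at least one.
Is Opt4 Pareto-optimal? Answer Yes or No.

Opt1: worse on cost (339 vs 134).
Opt2: worse on cost (302 vs 134).
Opt3: worse on cost (215 vs 134).
Opt5: worse on cost (185 vs 134).
Opt6: worse on cost (484 vs 134).
Opt7: worse on cost (281 vs 134).
No option is at least as good as Opt4 on every objective and strictly better on one.

Yes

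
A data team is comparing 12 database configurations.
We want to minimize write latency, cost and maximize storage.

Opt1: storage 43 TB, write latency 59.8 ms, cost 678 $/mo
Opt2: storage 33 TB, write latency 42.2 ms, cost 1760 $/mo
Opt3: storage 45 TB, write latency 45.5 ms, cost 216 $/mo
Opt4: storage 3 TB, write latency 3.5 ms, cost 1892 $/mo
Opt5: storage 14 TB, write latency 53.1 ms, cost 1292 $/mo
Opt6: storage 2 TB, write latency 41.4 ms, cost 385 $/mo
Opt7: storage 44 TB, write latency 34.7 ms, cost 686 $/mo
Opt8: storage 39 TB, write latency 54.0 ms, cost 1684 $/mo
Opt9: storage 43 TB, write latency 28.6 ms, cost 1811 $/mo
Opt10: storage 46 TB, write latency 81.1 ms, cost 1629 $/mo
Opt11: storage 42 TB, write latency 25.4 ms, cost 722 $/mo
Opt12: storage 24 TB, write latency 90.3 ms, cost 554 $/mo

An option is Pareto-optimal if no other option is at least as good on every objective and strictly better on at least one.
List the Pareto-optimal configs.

Opt1: dominated by Opt3 (storage 45≥43, write latency 45.5≤59.8, cost 216≤678).
Opt2: dominated by Opt7 (storage 44≥33, write latency 34.7≤42.2, cost 686≤1760).
Opt3: not dominated (best cost).
Opt4: not dominated (best write latency).
Opt5: dominated by Opt3 (storage 45≥14, write latency 45.5≤53.1, cost 216≤1292).
Opt6: not dominated.
Opt7: not dominated.
Opt8: dominated by Opt3 (storage 45≥39, write latency 45.5≤54.0, cost 216≤1684).
Opt9: not dominated.
Opt10: not dominated (best storage).
Opt11: not dominated.
Opt12: dominated by Opt3 (storage 45≥24, write latency 45.5≤90.3, cost 216≤554).

Opt3, Opt4, Opt6, Opt7, Opt9, Opt10, Opt11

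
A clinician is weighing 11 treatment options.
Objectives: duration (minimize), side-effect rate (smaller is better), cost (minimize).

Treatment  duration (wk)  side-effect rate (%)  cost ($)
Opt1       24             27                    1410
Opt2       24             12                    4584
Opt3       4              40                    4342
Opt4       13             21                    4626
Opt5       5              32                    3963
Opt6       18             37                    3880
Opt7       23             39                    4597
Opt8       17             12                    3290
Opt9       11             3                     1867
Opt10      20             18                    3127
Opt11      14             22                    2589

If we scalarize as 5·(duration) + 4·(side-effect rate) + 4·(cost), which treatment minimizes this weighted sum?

Opt1: 5·24 + 4·27 + 4·1410 = 5868
Opt2: 5·24 + 4·12 + 4·4584 = 18504
Opt3: 5·4 + 4·40 + 4·4342 = 17548
Opt4: 5·13 + 4·21 + 4·4626 = 18653
Opt5: 5·5 + 4·32 + 4·3963 = 16005
Opt6: 5·18 + 4·37 + 4·3880 = 15758
Opt7: 5·23 + 4·39 + 4·4597 = 18659
Opt8: 5·17 + 4·12 + 4·3290 = 13293
Opt9: 5·11 + 4·3 + 4·1867 = 7535
Opt10: 5·20 + 4·18 + 4·3127 = 12680
Opt11: 5·14 + 4·22 + 4·2589 = 10514
Lowest: Opt1 at 5868.

Opt1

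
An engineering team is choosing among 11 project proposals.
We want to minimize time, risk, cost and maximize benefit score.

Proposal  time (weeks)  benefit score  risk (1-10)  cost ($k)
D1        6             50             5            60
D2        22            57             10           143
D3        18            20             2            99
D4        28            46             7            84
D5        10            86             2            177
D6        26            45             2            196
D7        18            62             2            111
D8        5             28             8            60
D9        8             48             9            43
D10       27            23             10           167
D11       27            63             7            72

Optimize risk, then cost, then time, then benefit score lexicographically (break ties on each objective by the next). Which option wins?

First minimize risk: best is 2, kept {D3, D5, D6, D7}.
Then minimize cost: best is 99, kept {D3}.

D3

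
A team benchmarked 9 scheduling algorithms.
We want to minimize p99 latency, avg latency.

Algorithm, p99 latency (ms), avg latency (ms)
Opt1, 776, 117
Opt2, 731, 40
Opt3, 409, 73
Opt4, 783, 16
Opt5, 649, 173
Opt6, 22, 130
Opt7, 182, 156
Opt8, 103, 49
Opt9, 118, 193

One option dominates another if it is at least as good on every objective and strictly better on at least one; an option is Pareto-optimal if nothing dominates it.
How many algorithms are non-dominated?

4

Opt1: dominated by Opt2 (p99 latency 731≤776, avg latency 40≤117).
Opt2: not dominated.
Opt3: dominated by Opt8 (p99 latency 103≤409, avg latency 49≤73).
Opt4: not dominated (best avg latency).
Opt5: dominated by Opt3 (p99 latency 409≤649, avg latency 73≤173).
Opt6: not dominated (best p99 latency).
Opt7: dominated by Opt6 (p99 latency 22≤182, avg latency 130≤156).
Opt8: not dominated.
Opt9: dominated by Opt6 (p99 latency 22≤118, avg latency 130≤193).
Pareto-optimal: Opt2, Opt4, Opt6, Opt8 → 4.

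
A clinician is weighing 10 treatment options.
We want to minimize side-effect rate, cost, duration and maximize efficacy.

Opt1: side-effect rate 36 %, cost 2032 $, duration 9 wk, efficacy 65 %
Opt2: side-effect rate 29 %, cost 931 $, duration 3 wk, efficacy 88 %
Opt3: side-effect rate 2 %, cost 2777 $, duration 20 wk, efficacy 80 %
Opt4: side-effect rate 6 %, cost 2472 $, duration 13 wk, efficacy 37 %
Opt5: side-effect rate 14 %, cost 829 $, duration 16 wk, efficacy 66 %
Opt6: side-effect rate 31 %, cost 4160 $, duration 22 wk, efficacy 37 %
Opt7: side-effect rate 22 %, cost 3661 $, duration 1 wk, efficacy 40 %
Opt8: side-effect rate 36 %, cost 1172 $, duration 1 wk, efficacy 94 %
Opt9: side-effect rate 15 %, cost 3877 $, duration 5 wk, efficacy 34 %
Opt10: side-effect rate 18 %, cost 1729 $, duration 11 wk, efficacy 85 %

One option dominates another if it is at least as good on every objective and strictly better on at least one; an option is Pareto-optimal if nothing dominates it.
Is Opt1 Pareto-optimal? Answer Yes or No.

No

Opt2 vs Opt1: side-effect rate 29≤36, cost 931≤2032, duration 3≤9, efficacy 88≥65 — Opt2 is at least as good on every objective and strictly better on at least one, so Opt2 dominates Opt1.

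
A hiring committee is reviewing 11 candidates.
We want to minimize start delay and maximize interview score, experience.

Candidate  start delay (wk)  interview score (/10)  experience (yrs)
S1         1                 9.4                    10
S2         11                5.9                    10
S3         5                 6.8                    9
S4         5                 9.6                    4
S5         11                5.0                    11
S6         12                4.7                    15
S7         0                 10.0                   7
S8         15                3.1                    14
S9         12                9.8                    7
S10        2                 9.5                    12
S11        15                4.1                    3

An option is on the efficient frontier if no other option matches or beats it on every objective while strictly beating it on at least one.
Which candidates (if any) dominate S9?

S7: start delay 0≤12, interview score 10.0≥9.8, experience 7≥7 — dominates S9.
Others (S1, S2, S3, S4, S5, S6, S8, S10, S11) are each worse than S9 on at least one objective.

S7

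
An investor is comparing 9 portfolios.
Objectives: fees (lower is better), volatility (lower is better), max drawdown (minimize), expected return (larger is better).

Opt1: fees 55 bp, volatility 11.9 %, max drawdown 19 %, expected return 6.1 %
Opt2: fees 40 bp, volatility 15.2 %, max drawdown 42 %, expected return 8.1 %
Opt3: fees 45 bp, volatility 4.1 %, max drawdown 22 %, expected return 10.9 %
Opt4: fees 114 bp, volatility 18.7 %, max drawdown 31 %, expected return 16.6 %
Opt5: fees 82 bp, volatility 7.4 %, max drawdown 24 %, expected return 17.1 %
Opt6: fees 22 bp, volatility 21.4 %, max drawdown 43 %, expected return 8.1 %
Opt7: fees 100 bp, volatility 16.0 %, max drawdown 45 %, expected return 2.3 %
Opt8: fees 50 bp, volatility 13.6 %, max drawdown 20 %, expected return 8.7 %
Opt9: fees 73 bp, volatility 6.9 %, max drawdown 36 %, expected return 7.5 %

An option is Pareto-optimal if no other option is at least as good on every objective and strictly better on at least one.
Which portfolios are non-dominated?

Opt1: not dominated (best max drawdown).
Opt2: not dominated.
Opt3: not dominated (best volatility).
Opt4: dominated by Opt5 (fees 82≤114, volatility 7.4≤18.7, max drawdown 24≤31, expected return 17.1≥16.6).
Opt5: not dominated (best expected return).
Opt6: not dominated (best fees).
Opt7: dominated by Opt1 (fees 55≤100, volatility 11.9≤16.0, max drawdown 19≤45, expected return 6.1≥2.3).
Opt8: not dominated.
Opt9: dominated by Opt3 (fees 45≤73, volatility 4.1≤6.9, max drawdown 22≤36, expected return 10.9≥7.5).

Opt1, Opt2, Opt3, Opt5, Opt6, Opt8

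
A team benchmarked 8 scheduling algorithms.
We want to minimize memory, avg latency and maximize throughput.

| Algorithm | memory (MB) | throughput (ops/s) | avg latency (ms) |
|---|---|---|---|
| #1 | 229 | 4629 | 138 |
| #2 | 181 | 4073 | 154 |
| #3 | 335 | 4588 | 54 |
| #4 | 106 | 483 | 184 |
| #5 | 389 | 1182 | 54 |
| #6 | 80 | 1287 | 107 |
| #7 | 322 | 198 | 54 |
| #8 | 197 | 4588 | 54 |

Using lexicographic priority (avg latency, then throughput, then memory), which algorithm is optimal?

First minimize avg latency: best is 54, kept {#3, #5, #7, #8}.
Then maximize throughput: best is 4588, kept {#3, #8}.
Then minimize memory: best is 197, kept {#8}.

#8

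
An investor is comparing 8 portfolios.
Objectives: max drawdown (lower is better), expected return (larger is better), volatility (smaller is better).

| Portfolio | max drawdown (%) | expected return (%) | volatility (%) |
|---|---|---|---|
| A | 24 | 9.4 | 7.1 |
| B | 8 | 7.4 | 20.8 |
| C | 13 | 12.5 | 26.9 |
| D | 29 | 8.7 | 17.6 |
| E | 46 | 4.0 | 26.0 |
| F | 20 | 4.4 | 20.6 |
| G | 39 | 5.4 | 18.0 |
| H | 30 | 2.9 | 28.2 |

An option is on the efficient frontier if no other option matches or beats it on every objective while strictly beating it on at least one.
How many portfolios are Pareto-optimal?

A: not dominated (best volatility).
B: not dominated (best max drawdown).
C: not dominated (best expected return).
D: dominated by A (max drawdown 24≤29, expected return 9.4≥8.7, volatility 7.1≤17.6).
E: dominated by A (max drawdown 24≤46, expected return 9.4≥4.0, volatility 7.1≤26.0).
F: not dominated.
G: dominated by A (max drawdown 24≤39, expected return 9.4≥5.4, volatility 7.1≤18.0).
H: dominated by A (max drawdown 24≤30, expected return 9.4≥2.9, volatility 7.1≤28.2).
Pareto-optimal: A, B, C, F → 4.

4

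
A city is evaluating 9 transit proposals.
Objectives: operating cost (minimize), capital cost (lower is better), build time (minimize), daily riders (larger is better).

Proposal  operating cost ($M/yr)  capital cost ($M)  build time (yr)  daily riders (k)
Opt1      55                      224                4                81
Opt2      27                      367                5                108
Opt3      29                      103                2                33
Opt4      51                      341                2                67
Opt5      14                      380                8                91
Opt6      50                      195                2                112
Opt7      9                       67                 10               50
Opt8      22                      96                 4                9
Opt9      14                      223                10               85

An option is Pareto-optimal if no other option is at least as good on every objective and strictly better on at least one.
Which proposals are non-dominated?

Opt1: dominated by Opt6 (operating cost 50≤55, capital cost 195≤224, build time 2≤4, daily riders 112≥81).
Opt2: not dominated.
Opt3: not dominated.
Opt4: dominated by Opt6 (operating cost 50≤51, capital cost 195≤341, build time 2≤2, daily riders 112≥67).
Opt5: not dominated.
Opt6: not dominated (best daily riders).
Opt7: not dominated (best operating cost).
Opt8: not dominated.
Opt9: not dominated.

Opt2, Opt3, Opt5, Opt6, Opt7, Opt8, Opt9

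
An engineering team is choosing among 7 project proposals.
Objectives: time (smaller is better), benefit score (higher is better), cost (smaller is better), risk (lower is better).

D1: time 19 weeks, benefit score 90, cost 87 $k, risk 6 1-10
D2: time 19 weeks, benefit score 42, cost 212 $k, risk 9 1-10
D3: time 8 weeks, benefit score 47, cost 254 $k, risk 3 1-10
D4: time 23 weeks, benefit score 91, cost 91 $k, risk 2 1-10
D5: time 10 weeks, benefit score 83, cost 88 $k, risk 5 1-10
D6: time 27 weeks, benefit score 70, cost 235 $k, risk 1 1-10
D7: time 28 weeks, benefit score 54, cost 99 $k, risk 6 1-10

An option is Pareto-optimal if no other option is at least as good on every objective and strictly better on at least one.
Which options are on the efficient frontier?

D1, D3, D4, D5, D6

D1: not dominated (best cost).
D2: dominated by D1 (time 19≤19, benefit score 90≥42, cost 87≤212, risk 6≤9).
D3: not dominated (best time).
D4: not dominated (best benefit score).
D5: not dominated.
D6: not dominated (best risk).
D7: dominated by D1 (time 19≤28, benefit score 90≥54, cost 87≤99, risk 6≤6).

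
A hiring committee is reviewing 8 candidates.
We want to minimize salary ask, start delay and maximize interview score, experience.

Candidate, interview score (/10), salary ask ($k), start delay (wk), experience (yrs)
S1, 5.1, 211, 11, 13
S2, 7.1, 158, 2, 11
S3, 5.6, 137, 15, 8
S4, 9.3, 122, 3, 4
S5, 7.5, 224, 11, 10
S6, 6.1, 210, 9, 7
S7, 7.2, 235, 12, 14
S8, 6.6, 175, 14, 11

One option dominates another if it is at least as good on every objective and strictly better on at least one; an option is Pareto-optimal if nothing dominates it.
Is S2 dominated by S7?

No

S7 vs S2: S7 is worse on salary ask (235 vs 158), so it does not dominate S2.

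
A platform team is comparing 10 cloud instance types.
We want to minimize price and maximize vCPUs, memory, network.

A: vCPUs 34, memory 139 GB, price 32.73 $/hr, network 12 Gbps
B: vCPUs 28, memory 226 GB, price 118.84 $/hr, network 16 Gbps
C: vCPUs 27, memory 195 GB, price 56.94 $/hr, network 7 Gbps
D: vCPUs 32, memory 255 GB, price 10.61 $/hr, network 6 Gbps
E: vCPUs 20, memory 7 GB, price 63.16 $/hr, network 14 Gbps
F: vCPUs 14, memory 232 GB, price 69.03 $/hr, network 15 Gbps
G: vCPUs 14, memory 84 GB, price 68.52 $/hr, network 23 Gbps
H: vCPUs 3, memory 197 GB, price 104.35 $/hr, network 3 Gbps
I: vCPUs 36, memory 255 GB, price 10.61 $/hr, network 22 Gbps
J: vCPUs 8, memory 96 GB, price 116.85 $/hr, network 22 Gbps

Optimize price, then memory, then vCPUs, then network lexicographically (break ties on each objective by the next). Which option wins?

First minimize price: best is 10.61, kept {D, I}.
Then maximize memory: best is 255, kept {D, I}.
Then maximize vCPUs: best is 36, kept {I}.

I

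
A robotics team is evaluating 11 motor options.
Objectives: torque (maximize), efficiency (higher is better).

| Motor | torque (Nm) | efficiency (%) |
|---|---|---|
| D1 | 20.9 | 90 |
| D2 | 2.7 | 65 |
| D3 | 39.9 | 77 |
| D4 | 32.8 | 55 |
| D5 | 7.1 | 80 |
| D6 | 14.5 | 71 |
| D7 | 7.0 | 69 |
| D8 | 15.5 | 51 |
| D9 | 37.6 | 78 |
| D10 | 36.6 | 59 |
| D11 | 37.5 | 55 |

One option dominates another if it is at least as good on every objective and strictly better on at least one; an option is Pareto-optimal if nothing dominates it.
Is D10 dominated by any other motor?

Yes

D3 vs D10: torque 39.9≥36.6, efficiency 77≥59 — D3 is at least as good on every objective and strictly better on at least one, so D3 dominates D10.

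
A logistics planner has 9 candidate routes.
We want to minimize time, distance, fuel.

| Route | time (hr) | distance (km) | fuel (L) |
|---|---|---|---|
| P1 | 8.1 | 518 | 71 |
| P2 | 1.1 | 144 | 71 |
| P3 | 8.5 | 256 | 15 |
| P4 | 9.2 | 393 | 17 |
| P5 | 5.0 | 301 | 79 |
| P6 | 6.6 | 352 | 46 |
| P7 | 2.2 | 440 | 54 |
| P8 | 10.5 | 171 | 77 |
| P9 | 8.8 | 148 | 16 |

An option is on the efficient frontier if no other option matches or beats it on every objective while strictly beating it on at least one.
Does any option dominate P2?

No

P1: worse on time (8.1 vs 1.1).
P3: worse on time (8.5 vs 1.1).
P4: worse on time (9.2 vs 1.1).
P5: worse on time (5.0 vs 1.1).
P6: worse on time (6.6 vs 1.1).
P7: worse on time (2.2 vs 1.1).
P8: worse on time (10.5 vs 1.1).
P9: worse on time (8.8 vs 1.1).
No option is at least as good as P2 on every objective and strictly better on one.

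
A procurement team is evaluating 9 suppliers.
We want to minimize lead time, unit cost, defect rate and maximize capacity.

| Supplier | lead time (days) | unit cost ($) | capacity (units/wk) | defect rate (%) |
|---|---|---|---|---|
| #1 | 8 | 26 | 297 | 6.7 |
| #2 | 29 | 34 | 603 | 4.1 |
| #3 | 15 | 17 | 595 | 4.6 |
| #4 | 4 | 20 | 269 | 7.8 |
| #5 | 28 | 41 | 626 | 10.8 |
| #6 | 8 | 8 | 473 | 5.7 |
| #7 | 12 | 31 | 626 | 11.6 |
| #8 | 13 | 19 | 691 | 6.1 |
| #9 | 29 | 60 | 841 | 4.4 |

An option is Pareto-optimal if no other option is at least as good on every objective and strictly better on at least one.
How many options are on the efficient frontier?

7

#1: dominated by #6 (lead time 8≤8, unit cost 8≤26, capacity 473≥297, defect rate 5.7≤6.7).
#2: not dominated (best defect rate).
#3: not dominated.
#4: not dominated (best lead time).
#5: dominated by #8 (lead time 13≤28, unit cost 19≤41, capacity 691≥626, defect rate 6.1≤10.8).
#6: not dominated (best unit cost).
#7: not dominated.
#8: not dominated.
#9: not dominated (best capacity).
Pareto-optimal: #2, #3, #4, #6, #7, #8, #9 → 7.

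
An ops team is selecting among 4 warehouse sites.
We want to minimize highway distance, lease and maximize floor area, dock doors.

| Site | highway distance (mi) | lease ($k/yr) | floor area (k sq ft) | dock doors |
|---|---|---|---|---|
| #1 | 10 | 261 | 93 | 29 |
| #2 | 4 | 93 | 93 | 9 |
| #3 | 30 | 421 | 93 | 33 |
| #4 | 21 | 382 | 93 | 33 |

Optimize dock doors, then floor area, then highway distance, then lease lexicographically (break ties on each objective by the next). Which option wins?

#4

First maximize dock doors: best is 33, kept {#3, #4}.
Then maximize floor area: best is 93, kept {#3, #4}.
Then minimize highway distance: best is 21, kept {#4}.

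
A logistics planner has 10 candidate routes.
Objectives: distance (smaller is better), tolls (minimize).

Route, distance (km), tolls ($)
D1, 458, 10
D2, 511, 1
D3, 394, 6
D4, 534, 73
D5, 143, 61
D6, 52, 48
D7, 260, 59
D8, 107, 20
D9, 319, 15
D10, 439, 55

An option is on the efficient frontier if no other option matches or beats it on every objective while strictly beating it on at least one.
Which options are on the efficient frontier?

D2, D3, D6, D8, D9

D1: dominated by D3 (distance 394≤458, tolls 6≤10).
D2: not dominated (best tolls).
D3: not dominated.
D4: dominated by D1 (distance 458≤534, tolls 10≤73).
D5: dominated by D6 (distance 52≤143, tolls 48≤61).
D6: not dominated (best distance).
D7: dominated by D6 (distance 52≤260, tolls 48≤59).
D8: not dominated.
D9: not dominated.
D10: dominated by D3 (distance 394≤439, tolls 6≤55).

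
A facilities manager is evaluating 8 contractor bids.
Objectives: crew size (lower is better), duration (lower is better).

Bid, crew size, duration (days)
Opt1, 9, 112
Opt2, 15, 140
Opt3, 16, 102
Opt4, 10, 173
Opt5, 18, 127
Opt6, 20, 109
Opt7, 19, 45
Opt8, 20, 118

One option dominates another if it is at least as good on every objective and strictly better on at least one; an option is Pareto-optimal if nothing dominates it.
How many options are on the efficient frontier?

3

Opt1: not dominated (best crew size).
Opt2: dominated by Opt1 (crew size 9≤15, duration 112≤140).
Opt3: not dominated.
Opt4: dominated by Opt1 (crew size 9≤10, duration 112≤173).
Opt5: dominated by Opt1 (crew size 9≤18, duration 112≤127).
Opt6: dominated by Opt3 (crew size 16≤20, duration 102≤109).
Opt7: not dominated (best duration).
Opt8: dominated by Opt1 (crew size 9≤20, duration 112≤118).
Pareto-optimal: Opt1, Opt3, Opt7 → 3.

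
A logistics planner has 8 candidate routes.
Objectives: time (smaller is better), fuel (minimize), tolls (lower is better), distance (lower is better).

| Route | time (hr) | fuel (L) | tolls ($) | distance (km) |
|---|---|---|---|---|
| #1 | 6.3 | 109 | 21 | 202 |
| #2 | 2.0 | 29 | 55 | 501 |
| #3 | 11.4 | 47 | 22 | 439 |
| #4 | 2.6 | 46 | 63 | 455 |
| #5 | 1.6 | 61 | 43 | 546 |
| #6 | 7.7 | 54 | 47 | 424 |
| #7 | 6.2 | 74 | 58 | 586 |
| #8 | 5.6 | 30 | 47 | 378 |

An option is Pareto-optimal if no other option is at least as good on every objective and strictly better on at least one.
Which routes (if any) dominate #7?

#2, #5, #8

#2: time 2.0≤6.2, fuel 29≤74, tolls 55≤58, distance 501≤586 — dominates #7.
#5: time 1.6≤6.2, fuel 61≤74, tolls 43≤58, distance 546≤586 — dominates #7.
#8: time 5.6≤6.2, fuel 30≤74, tolls 47≤58, distance 378≤586 — dominates #7.
Others (#1, #3, #4, #6) are each worse than #7 on at least one objective.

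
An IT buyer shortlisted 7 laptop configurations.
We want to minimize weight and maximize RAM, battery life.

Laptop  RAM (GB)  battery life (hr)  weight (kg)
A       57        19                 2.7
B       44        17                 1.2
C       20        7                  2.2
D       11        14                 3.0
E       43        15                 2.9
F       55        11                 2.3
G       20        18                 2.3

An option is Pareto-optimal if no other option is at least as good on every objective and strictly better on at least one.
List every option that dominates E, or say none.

A, B

A: RAM 57≥43, battery life 19≥15, weight 2.7≤2.9 — dominates E.
B: RAM 44≥43, battery life 17≥15, weight 1.2≤2.9 — dominates E.
Others (C, D, F, G) are each worse than E on at least one objective.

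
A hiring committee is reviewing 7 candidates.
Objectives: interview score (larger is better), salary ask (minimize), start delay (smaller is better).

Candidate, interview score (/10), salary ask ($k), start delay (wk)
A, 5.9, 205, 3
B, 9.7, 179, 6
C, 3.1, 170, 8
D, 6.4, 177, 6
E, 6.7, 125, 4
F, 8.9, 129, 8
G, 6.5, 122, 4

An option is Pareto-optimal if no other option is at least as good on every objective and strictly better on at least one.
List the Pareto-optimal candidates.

A: not dominated (best start delay).
B: not dominated (best interview score).
C: dominated by E (interview score 6.7≥3.1, salary ask 125≤170, start delay 4≤8).
D: dominated by E (interview score 6.7≥6.4, salary ask 125≤177, start delay 4≤6).
E: not dominated.
F: not dominated.
G: not dominated (best salary ask).

A, B, E, F, G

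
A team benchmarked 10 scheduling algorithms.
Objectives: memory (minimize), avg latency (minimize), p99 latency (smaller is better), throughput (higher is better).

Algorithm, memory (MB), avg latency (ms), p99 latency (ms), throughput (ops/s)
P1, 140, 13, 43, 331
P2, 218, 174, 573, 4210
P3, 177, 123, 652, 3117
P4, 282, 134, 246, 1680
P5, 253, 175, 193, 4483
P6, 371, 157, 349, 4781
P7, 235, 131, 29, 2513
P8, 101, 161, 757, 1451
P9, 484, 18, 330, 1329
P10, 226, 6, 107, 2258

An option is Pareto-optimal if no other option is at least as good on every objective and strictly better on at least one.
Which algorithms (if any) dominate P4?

P7: memory 235≤282, avg latency 131≤134, p99 latency 29≤246, throughput 2513≥1680 — dominates P4.
P10: memory 226≤282, avg latency 6≤134, p99 latency 107≤246, throughput 2258≥1680 — dominates P4.
Others (P1, P2, P3, P5, P6, P8, P9) are each worse than P4 on at least one objective.

P7, P10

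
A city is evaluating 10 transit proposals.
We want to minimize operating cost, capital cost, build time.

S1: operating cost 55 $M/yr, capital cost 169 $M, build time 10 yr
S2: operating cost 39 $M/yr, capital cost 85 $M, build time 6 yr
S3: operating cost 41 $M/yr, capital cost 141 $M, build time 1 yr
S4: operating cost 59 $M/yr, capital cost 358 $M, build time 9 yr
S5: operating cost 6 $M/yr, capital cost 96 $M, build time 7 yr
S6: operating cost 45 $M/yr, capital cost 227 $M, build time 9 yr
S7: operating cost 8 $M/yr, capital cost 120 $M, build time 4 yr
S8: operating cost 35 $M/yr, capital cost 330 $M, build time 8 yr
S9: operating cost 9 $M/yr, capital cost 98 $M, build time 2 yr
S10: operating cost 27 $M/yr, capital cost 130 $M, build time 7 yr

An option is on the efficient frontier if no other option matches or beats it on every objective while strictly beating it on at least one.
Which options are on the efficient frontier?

S2, S3, S5, S7, S9

S1: dominated by S2 (operating cost 39≤55, capital cost 85≤169, build time 6≤10).
S2: not dominated (best capital cost).
S3: not dominated (best build time).
S4: dominated by S2 (operating cost 39≤59, capital cost 85≤358, build time 6≤9).
S5: not dominated (best operating cost).
S6: dominated by S2 (operating cost 39≤45, capital cost 85≤227, build time 6≤9).
S7: not dominated.
S8: dominated by S5 (operating cost 6≤35, capital cost 96≤330, build time 7≤8).
S9: not dominated.
S10: dominated by S5 (operating cost 6≤27, capital cost 96≤130, build time 7≤7).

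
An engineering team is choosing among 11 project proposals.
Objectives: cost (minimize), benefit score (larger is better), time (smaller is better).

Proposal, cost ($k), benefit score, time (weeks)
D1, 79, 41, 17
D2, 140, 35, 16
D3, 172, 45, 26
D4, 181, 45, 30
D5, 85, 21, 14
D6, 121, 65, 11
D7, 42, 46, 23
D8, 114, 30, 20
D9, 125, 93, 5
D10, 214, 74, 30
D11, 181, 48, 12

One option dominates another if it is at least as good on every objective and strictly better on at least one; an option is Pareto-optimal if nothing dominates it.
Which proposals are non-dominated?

D1: not dominated.
D2: dominated by D6 (cost 121≤140, benefit score 65≥35, time 11≤16).
D3: dominated by D6 (cost 121≤172, benefit score 65≥45, time 11≤26).
D4: dominated by D3 (cost 172≤181, benefit score 45≥45, time 26≤30).
D5: not dominated.
D6: not dominated.
D7: not dominated (best cost).
D8: dominated by D1 (cost 79≤114, benefit score 41≥30, time 17≤20).
D9: not dominated (best benefit score).
D10: dominated by D9 (cost 125≤214, benefit score 93≥74, time 5≤30).
D11: dominated by D6 (cost 121≤181, benefit score 65≥48, time 11≤12).

D1, D5, D6, D7, D9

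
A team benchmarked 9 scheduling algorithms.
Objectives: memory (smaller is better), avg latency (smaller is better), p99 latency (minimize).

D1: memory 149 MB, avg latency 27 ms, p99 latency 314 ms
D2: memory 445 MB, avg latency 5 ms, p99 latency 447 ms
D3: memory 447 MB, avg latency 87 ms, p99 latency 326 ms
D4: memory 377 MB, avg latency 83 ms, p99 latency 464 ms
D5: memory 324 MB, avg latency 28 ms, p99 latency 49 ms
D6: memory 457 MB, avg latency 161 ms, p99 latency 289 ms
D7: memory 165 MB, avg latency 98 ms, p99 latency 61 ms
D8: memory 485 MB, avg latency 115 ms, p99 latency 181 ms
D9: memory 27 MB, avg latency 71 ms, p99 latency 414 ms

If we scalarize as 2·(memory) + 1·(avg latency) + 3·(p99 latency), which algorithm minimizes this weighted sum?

D1: 2·149 + 1·27 + 3·314 = 1267
D2: 2·445 + 1·5 + 3·447 = 2236
D3: 2·447 + 1·87 + 3·326 = 1959
D4: 2·377 + 1·83 + 3·464 = 2229
D5: 2·324 + 1·28 + 3·49 = 823
D6: 2·457 + 1·161 + 3·289 = 1942
D7: 2·165 + 1·98 + 3·61 = 611
D8: 2·485 + 1·115 + 3·181 = 1628
D9: 2·27 + 1·71 + 3·414 = 1367
Lowest: D7 at 611.

D7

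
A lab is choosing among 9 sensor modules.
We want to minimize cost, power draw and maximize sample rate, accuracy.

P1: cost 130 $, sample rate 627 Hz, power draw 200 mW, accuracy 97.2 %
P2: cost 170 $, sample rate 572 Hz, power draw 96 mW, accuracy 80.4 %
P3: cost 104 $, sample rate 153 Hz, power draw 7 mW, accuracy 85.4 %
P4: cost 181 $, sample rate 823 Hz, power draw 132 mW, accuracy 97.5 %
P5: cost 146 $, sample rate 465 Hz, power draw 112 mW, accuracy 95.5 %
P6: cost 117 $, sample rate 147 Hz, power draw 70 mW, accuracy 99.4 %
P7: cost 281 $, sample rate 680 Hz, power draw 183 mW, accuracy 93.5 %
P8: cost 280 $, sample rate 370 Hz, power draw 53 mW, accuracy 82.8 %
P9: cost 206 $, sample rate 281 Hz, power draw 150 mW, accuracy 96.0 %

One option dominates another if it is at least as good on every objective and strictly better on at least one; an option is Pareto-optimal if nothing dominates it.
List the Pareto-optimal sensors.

P1, P2, P3, P4, P5, P6, P8

P1: not dominated.
P2: not dominated.
P3: not dominated (best cost).
P4: not dominated (best sample rate).
P5: not dominated.
P6: not dominated (best accuracy).
P7: dominated by P4 (cost 181≤281, sample rate 823≥680, power draw 132≤183, accuracy 97.5≥93.5).
P8: not dominated.
P9: dominated by P4 (cost 181≤206, sample rate 823≥281, power draw 132≤150, accuracy 97.5≥96.0).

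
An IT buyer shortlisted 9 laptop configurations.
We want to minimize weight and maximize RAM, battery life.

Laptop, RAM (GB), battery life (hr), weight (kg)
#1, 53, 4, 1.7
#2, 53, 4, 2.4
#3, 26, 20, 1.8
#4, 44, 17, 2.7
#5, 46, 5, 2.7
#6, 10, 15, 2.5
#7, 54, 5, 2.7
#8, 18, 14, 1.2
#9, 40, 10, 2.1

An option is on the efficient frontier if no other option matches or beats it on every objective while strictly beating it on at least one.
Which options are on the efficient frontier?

#1, #3, #4, #7, #8, #9

#1: not dominated.
#2: dominated by #1 (RAM 53≥53, battery life 4≥4, weight 1.7≤2.4).
#3: not dominated (best battery life).
#4: not dominated.
#5: dominated by #7 (RAM 54≥46, battery life 5≥5, weight 2.7≤2.7).
#6: dominated by #3 (RAM 26≥10, battery life 20≥15, weight 1.8≤2.5).
#7: not dominated (best RAM).
#8: not dominated (best weight).
#9: not dominated.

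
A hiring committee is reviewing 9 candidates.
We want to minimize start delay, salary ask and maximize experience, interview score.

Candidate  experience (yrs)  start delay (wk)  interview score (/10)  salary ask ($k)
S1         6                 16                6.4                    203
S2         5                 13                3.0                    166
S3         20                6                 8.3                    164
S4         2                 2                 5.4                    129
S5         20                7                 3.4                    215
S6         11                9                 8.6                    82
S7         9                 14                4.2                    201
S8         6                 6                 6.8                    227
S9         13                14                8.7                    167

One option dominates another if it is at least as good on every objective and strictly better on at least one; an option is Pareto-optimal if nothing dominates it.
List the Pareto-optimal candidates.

S3, S4, S6, S9

S1: dominated by S3 (experience 20≥6, start delay 6≤16, interview score 8.3≥6.4, salary ask 164≤203).
S2: dominated by S3 (experience 20≥5, start delay 6≤13, interview score 8.3≥3.0, salary ask 164≤166).
S3: not dominated.
S4: not dominated (best start delay).
S5: dominated by S3 (experience 20≥20, start delay 6≤7, interview score 8.3≥3.4, salary ask 164≤215).
S6: not dominated (best salary ask).
S7: dominated by S3 (experience 20≥9, start delay 6≤14, interview score 8.3≥4.2, salary ask 164≤201).
S8: dominated by S3 (experience 20≥6, start delay 6≤6, interview score 8.3≥6.8, salary ask 164≤227).
S9: not dominated (best interview score).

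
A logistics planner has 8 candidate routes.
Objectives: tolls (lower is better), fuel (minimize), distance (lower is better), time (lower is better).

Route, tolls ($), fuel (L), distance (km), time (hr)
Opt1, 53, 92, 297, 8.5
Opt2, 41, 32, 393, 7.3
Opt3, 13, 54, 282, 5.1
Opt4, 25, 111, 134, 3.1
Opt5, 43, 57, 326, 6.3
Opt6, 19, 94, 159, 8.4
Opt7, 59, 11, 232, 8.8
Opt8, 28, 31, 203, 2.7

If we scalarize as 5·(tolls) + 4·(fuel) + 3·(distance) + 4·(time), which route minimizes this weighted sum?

Opt1: 5·53 + 4·92 + 3·297 + 4·8.5 = 1558.0
Opt2: 5·41 + 4·32 + 3·393 + 4·7.3 = 1541.2
Opt3: 5·13 + 4·54 + 3·282 + 4·5.1 = 1147.4
Opt4: 5·25 + 4·111 + 3·134 + 4·3.1 = 983.4
Opt5: 5·43 + 4·57 + 3·326 + 4·6.3 = 1446.2
Opt6: 5·19 + 4·94 + 3·159 + 4·8.4 = 981.6
Opt7: 5·59 + 4·11 + 3·232 + 4·8.8 = 1070.2
Opt8: 5·28 + 4·31 + 3·203 + 4·2.7 = 883.8
Lowest: Opt8 at 883.8.

Opt8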